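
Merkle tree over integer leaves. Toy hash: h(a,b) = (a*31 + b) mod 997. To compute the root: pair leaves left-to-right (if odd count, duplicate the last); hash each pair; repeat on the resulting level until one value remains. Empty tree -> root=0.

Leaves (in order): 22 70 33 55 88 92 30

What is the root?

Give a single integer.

Answer: 11

Derivation:
L0: [22, 70, 33, 55, 88, 92, 30]
L1: h(22,70)=(22*31+70)%997=752 h(33,55)=(33*31+55)%997=81 h(88,92)=(88*31+92)%997=826 h(30,30)=(30*31+30)%997=960 -> [752, 81, 826, 960]
L2: h(752,81)=(752*31+81)%997=462 h(826,960)=(826*31+960)%997=644 -> [462, 644]
L3: h(462,644)=(462*31+644)%997=11 -> [11]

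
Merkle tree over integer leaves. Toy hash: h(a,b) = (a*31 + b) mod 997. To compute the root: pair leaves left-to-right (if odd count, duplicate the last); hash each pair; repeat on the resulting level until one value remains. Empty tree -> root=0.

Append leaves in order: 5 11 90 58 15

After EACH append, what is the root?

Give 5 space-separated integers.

Answer: 5 166 50 18 963

Derivation:
After append 5 (leaves=[5]):
  L0: [5]
  root=5
After append 11 (leaves=[5, 11]):
  L0: [5, 11]
  L1: h(5,11)=(5*31+11)%997=166 -> [166]
  root=166
After append 90 (leaves=[5, 11, 90]):
  L0: [5, 11, 90]
  L1: h(5,11)=(5*31+11)%997=166 h(90,90)=(90*31+90)%997=886 -> [166, 886]
  L2: h(166,886)=(166*31+886)%997=50 -> [50]
  root=50
After append 58 (leaves=[5, 11, 90, 58]):
  L0: [5, 11, 90, 58]
  L1: h(5,11)=(5*31+11)%997=166 h(90,58)=(90*31+58)%997=854 -> [166, 854]
  L2: h(166,854)=(166*31+854)%997=18 -> [18]
  root=18
After append 15 (leaves=[5, 11, 90, 58, 15]):
  L0: [5, 11, 90, 58, 15]
  L1: h(5,11)=(5*31+11)%997=166 h(90,58)=(90*31+58)%997=854 h(15,15)=(15*31+15)%997=480 -> [166, 854, 480]
  L2: h(166,854)=(166*31+854)%997=18 h(480,480)=(480*31+480)%997=405 -> [18, 405]
  L3: h(18,405)=(18*31+405)%997=963 -> [963]
  root=963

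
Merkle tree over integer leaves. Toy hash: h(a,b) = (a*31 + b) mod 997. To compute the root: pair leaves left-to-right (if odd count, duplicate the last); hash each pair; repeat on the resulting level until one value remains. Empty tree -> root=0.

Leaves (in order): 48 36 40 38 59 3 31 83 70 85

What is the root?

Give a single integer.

Answer: 330

Derivation:
L0: [48, 36, 40, 38, 59, 3, 31, 83, 70, 85]
L1: h(48,36)=(48*31+36)%997=527 h(40,38)=(40*31+38)%997=281 h(59,3)=(59*31+3)%997=835 h(31,83)=(31*31+83)%997=47 h(70,85)=(70*31+85)%997=261 -> [527, 281, 835, 47, 261]
L2: h(527,281)=(527*31+281)%997=666 h(835,47)=(835*31+47)%997=10 h(261,261)=(261*31+261)%997=376 -> [666, 10, 376]
L3: h(666,10)=(666*31+10)%997=716 h(376,376)=(376*31+376)%997=68 -> [716, 68]
L4: h(716,68)=(716*31+68)%997=330 -> [330]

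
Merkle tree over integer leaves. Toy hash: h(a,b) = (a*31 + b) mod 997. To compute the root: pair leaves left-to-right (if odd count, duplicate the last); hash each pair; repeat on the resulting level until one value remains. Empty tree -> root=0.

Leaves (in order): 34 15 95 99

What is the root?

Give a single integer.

Answer: 291

Derivation:
L0: [34, 15, 95, 99]
L1: h(34,15)=(34*31+15)%997=72 h(95,99)=(95*31+99)%997=53 -> [72, 53]
L2: h(72,53)=(72*31+53)%997=291 -> [291]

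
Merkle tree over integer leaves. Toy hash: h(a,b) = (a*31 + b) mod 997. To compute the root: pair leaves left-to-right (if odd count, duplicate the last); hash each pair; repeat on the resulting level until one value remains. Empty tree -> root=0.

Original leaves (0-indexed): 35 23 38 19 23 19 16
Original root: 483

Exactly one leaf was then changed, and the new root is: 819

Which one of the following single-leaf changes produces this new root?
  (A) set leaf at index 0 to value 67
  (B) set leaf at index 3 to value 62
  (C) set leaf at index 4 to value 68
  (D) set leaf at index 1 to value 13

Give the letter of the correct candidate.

Original leaves: [35, 23, 38, 19, 23, 19, 16]
Target new root: 819
Try each candidate change and compute the resulting root:
Candidate A: set leaf[0] = 67 -> leaves = [67, 23, 38, 19, 23, 19, 16]
  L0: [67, 23, 38, 19, 23, 19, 16]
  L1: h(67,23)=(67*31+23)%997=106 h(38,19)=(38*31+19)%997=200 h(23,19)=(23*31+19)%997=732 h(16,16)=(16*31+16)%997=512 -> [106, 200, 732, 512]
  L2: h(106,200)=(106*31+200)%997=495 h(732,512)=(732*31+512)%997=273 -> [495, 273]
  L3: h(495,273)=(495*31+273)%997=663 -> [663]
  root = 663 != target 819
Candidate B: set leaf[3] = 62 -> leaves = [35, 23, 38, 62, 23, 19, 16]
  L0: [35, 23, 38, 62, 23, 19, 16]
  L1: h(35,23)=(35*31+23)%997=111 h(38,62)=(38*31+62)%997=243 h(23,19)=(23*31+19)%997=732 h(16,16)=(16*31+16)%997=512 -> [111, 243, 732, 512]
  L2: h(111,243)=(111*31+243)%997=693 h(732,512)=(732*31+512)%997=273 -> [693, 273]
  L3: h(693,273)=(693*31+273)%997=819 -> [819]
  root = 819 == target 819  ** MATCH **
Candidate C: set leaf[4] = 68 -> leaves = [35, 23, 38, 19, 68, 19, 16]
  L0: [35, 23, 38, 19, 68, 19, 16]
  L1: h(35,23)=(35*31+23)%997=111 h(38,19)=(38*31+19)%997=200 h(68,19)=(68*31+19)%997=133 h(16,16)=(16*31+16)%997=512 -> [111, 200, 133, 512]
  L2: h(111,200)=(111*31+200)%997=650 h(133,512)=(133*31+512)%997=647 -> [650, 647]
  L3: h(650,647)=(650*31+647)%997=857 -> [857]
  root = 857 != target 819
Candidate D: set leaf[1] = 13 -> leaves = [35, 13, 38, 19, 23, 19, 16]
  L0: [35, 13, 38, 19, 23, 19, 16]
  L1: h(35,13)=(35*31+13)%997=101 h(38,19)=(38*31+19)%997=200 h(23,19)=(23*31+19)%997=732 h(16,16)=(16*31+16)%997=512 -> [101, 200, 732, 512]
  L2: h(101,200)=(101*31+200)%997=340 h(732,512)=(732*31+512)%997=273 -> [340, 273]
  L3: h(340,273)=(340*31+273)%997=843 -> [843]
  root = 843 != target 819
Candidate B produces the target root.

Answer: B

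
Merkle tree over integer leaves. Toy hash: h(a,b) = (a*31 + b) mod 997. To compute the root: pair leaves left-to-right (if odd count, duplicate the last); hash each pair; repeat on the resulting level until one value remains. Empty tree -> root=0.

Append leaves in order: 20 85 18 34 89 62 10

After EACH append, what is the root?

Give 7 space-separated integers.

After append 20 (leaves=[20]):
  L0: [20]
  root=20
After append 85 (leaves=[20, 85]):
  L0: [20, 85]
  L1: h(20,85)=(20*31+85)%997=705 -> [705]
  root=705
After append 18 (leaves=[20, 85, 18]):
  L0: [20, 85, 18]
  L1: h(20,85)=(20*31+85)%997=705 h(18,18)=(18*31+18)%997=576 -> [705, 576]
  L2: h(705,576)=(705*31+576)%997=497 -> [497]
  root=497
After append 34 (leaves=[20, 85, 18, 34]):
  L0: [20, 85, 18, 34]
  L1: h(20,85)=(20*31+85)%997=705 h(18,34)=(18*31+34)%997=592 -> [705, 592]
  L2: h(705,592)=(705*31+592)%997=513 -> [513]
  root=513
After append 89 (leaves=[20, 85, 18, 34, 89]):
  L0: [20, 85, 18, 34, 89]
  L1: h(20,85)=(20*31+85)%997=705 h(18,34)=(18*31+34)%997=592 h(89,89)=(89*31+89)%997=854 -> [705, 592, 854]
  L2: h(705,592)=(705*31+592)%997=513 h(854,854)=(854*31+854)%997=409 -> [513, 409]
  L3: h(513,409)=(513*31+409)%997=360 -> [360]
  root=360
After append 62 (leaves=[20, 85, 18, 34, 89, 62]):
  L0: [20, 85, 18, 34, 89, 62]
  L1: h(20,85)=(20*31+85)%997=705 h(18,34)=(18*31+34)%997=592 h(89,62)=(89*31+62)%997=827 -> [705, 592, 827]
  L2: h(705,592)=(705*31+592)%997=513 h(827,827)=(827*31+827)%997=542 -> [513, 542]
  L3: h(513,542)=(513*31+542)%997=493 -> [493]
  root=493
After append 10 (leaves=[20, 85, 18, 34, 89, 62, 10]):
  L0: [20, 85, 18, 34, 89, 62, 10]
  L1: h(20,85)=(20*31+85)%997=705 h(18,34)=(18*31+34)%997=592 h(89,62)=(89*31+62)%997=827 h(10,10)=(10*31+10)%997=320 -> [705, 592, 827, 320]
  L2: h(705,592)=(705*31+592)%997=513 h(827,320)=(827*31+320)%997=35 -> [513, 35]
  L3: h(513,35)=(513*31+35)%997=983 -> [983]
  root=983

Answer: 20 705 497 513 360 493 983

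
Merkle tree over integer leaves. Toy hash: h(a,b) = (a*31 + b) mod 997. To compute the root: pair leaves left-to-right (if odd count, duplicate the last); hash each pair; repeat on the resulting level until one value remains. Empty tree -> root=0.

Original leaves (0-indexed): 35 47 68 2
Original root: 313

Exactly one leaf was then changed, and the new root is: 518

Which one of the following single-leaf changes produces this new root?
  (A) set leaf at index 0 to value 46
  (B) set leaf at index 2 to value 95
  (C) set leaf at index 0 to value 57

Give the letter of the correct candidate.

Answer: C

Derivation:
Original leaves: [35, 47, 68, 2]
Target new root: 518
Try each candidate change and compute the resulting root:
Candidate A: set leaf[0] = 46 -> leaves = [46, 47, 68, 2]
  L0: [46, 47, 68, 2]
  L1: h(46,47)=(46*31+47)%997=476 h(68,2)=(68*31+2)%997=116 -> [476, 116]
  L2: h(476,116)=(476*31+116)%997=914 -> [914]
  root = 914 != target 518
Candidate B: set leaf[2] = 95 -> leaves = [35, 47, 95, 2]
  L0: [35, 47, 95, 2]
  L1: h(35,47)=(35*31+47)%997=135 h(95,2)=(95*31+2)%997=953 -> [135, 953]
  L2: h(135,953)=(135*31+953)%997=153 -> [153]
  root = 153 != target 518
Candidate C: set leaf[0] = 57 -> leaves = [57, 47, 68, 2]
  L0: [57, 47, 68, 2]
  L1: h(57,47)=(57*31+47)%997=817 h(68,2)=(68*31+2)%997=116 -> [817, 116]
  L2: h(817,116)=(817*31+116)%997=518 -> [518]
  root = 518 == target 518  ** MATCH **
Candidate C produces the target root.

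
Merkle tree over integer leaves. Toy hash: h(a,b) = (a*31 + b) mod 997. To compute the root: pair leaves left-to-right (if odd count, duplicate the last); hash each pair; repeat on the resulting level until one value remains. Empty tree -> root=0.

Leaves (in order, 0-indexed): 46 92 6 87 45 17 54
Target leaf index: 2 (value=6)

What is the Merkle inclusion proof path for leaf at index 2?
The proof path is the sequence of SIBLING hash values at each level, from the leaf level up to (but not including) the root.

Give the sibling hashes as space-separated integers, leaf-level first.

Answer: 87 521 635

Derivation:
L0 (leaves): [46, 92, 6, 87, 45, 17, 54], target index=2
L1: h(46,92)=(46*31+92)%997=521 [pair 0] h(6,87)=(6*31+87)%997=273 [pair 1] h(45,17)=(45*31+17)%997=415 [pair 2] h(54,54)=(54*31+54)%997=731 [pair 3] -> [521, 273, 415, 731]
  Sibling for proof at L0: 87
L2: h(521,273)=(521*31+273)%997=472 [pair 0] h(415,731)=(415*31+731)%997=635 [pair 1] -> [472, 635]
  Sibling for proof at L1: 521
L3: h(472,635)=(472*31+635)%997=312 [pair 0] -> [312]
  Sibling for proof at L2: 635
Root: 312
Proof path (sibling hashes from leaf to root): [87, 521, 635]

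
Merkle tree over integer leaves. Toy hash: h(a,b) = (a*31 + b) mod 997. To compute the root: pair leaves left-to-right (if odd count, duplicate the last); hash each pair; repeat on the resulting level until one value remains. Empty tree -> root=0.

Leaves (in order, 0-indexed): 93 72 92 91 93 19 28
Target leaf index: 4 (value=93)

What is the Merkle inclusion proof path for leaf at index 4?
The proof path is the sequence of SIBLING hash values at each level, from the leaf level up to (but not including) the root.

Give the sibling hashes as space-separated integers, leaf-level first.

Answer: 19 896 830

Derivation:
L0 (leaves): [93, 72, 92, 91, 93, 19, 28], target index=4
L1: h(93,72)=(93*31+72)%997=961 [pair 0] h(92,91)=(92*31+91)%997=949 [pair 1] h(93,19)=(93*31+19)%997=908 [pair 2] h(28,28)=(28*31+28)%997=896 [pair 3] -> [961, 949, 908, 896]
  Sibling for proof at L0: 19
L2: h(961,949)=(961*31+949)%997=830 [pair 0] h(908,896)=(908*31+896)%997=131 [pair 1] -> [830, 131]
  Sibling for proof at L1: 896
L3: h(830,131)=(830*31+131)%997=936 [pair 0] -> [936]
  Sibling for proof at L2: 830
Root: 936
Proof path (sibling hashes from leaf to root): [19, 896, 830]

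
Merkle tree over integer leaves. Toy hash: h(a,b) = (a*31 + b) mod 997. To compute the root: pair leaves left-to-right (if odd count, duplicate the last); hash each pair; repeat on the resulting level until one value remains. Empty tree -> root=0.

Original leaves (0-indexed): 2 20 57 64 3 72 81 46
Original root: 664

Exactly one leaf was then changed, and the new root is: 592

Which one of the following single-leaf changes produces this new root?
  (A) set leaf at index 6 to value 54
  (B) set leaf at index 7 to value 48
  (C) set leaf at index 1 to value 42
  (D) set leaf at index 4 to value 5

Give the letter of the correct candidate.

Answer: D

Derivation:
Original leaves: [2, 20, 57, 64, 3, 72, 81, 46]
Target new root: 592
Try each candidate change and compute the resulting root:
Candidate A: set leaf[6] = 54 -> leaves = [2, 20, 57, 64, 3, 72, 54, 46]
  L0: [2, 20, 57, 64, 3, 72, 54, 46]
  L1: h(2,20)=(2*31+20)%997=82 h(57,64)=(57*31+64)%997=834 h(3,72)=(3*31+72)%997=165 h(54,46)=(54*31+46)%997=723 -> [82, 834, 165, 723]
  L2: h(82,834)=(82*31+834)%997=385 h(165,723)=(165*31+723)%997=853 -> [385, 853]
  L3: h(385,853)=(385*31+853)%997=824 -> [824]
  root = 824 != target 592
Candidate B: set leaf[7] = 48 -> leaves = [2, 20, 57, 64, 3, 72, 81, 48]
  L0: [2, 20, 57, 64, 3, 72, 81, 48]
  L1: h(2,20)=(2*31+20)%997=82 h(57,64)=(57*31+64)%997=834 h(3,72)=(3*31+72)%997=165 h(81,48)=(81*31+48)%997=565 -> [82, 834, 165, 565]
  L2: h(82,834)=(82*31+834)%997=385 h(165,565)=(165*31+565)%997=695 -> [385, 695]
  L3: h(385,695)=(385*31+695)%997=666 -> [666]
  root = 666 != target 592
Candidate C: set leaf[1] = 42 -> leaves = [2, 42, 57, 64, 3, 72, 81, 46]
  L0: [2, 42, 57, 64, 3, 72, 81, 46]
  L1: h(2,42)=(2*31+42)%997=104 h(57,64)=(57*31+64)%997=834 h(3,72)=(3*31+72)%997=165 h(81,46)=(81*31+46)%997=563 -> [104, 834, 165, 563]
  L2: h(104,834)=(104*31+834)%997=70 h(165,563)=(165*31+563)%997=693 -> [70, 693]
  L3: h(70,693)=(70*31+693)%997=869 -> [869]
  root = 869 != target 592
Candidate D: set leaf[4] = 5 -> leaves = [2, 20, 57, 64, 5, 72, 81, 46]
  L0: [2, 20, 57, 64, 5, 72, 81, 46]
  L1: h(2,20)=(2*31+20)%997=82 h(57,64)=(57*31+64)%997=834 h(5,72)=(5*31+72)%997=227 h(81,46)=(81*31+46)%997=563 -> [82, 834, 227, 563]
  L2: h(82,834)=(82*31+834)%997=385 h(227,563)=(227*31+563)%997=621 -> [385, 621]
  L3: h(385,621)=(385*31+621)%997=592 -> [592]
  root = 592 == target 592  ** MATCH **
Candidate D produces the target root.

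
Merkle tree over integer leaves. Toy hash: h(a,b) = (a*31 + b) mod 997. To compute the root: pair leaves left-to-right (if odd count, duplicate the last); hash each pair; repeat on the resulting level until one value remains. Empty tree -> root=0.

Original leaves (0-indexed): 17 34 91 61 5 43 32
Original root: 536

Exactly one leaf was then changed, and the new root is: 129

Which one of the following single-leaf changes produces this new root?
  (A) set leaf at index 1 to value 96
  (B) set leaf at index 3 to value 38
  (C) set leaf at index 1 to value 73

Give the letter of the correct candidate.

Original leaves: [17, 34, 91, 61, 5, 43, 32]
Target new root: 129
Try each candidate change and compute the resulting root:
Candidate A: set leaf[1] = 96 -> leaves = [17, 96, 91, 61, 5, 43, 32]
  L0: [17, 96, 91, 61, 5, 43, 32]
  L1: h(17,96)=(17*31+96)%997=623 h(91,61)=(91*31+61)%997=888 h(5,43)=(5*31+43)%997=198 h(32,32)=(32*31+32)%997=27 -> [623, 888, 198, 27]
  L2: h(623,888)=(623*31+888)%997=261 h(198,27)=(198*31+27)%997=183 -> [261, 183]
  L3: h(261,183)=(261*31+183)%997=298 -> [298]
  root = 298 != target 129
Candidate B: set leaf[3] = 38 -> leaves = [17, 34, 91, 38, 5, 43, 32]
  L0: [17, 34, 91, 38, 5, 43, 32]
  L1: h(17,34)=(17*31+34)%997=561 h(91,38)=(91*31+38)%997=865 h(5,43)=(5*31+43)%997=198 h(32,32)=(32*31+32)%997=27 -> [561, 865, 198, 27]
  L2: h(561,865)=(561*31+865)%997=310 h(198,27)=(198*31+27)%997=183 -> [310, 183]
  L3: h(310,183)=(310*31+183)%997=820 -> [820]
  root = 820 != target 129
Candidate C: set leaf[1] = 73 -> leaves = [17, 73, 91, 61, 5, 43, 32]
  L0: [17, 73, 91, 61, 5, 43, 32]
  L1: h(17,73)=(17*31+73)%997=600 h(91,61)=(91*31+61)%997=888 h(5,43)=(5*31+43)%997=198 h(32,32)=(32*31+32)%997=27 -> [600, 888, 198, 27]
  L2: h(600,888)=(600*31+888)%997=545 h(198,27)=(198*31+27)%997=183 -> [545, 183]
  L3: h(545,183)=(545*31+183)%997=129 -> [129]
  root = 129 == target 129  ** MATCH **
Candidate C produces the target root.

Answer: C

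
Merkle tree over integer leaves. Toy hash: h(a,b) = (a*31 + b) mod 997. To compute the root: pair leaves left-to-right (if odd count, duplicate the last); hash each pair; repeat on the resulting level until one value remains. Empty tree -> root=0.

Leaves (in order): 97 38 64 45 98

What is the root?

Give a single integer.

Answer: 790

Derivation:
L0: [97, 38, 64, 45, 98]
L1: h(97,38)=(97*31+38)%997=54 h(64,45)=(64*31+45)%997=35 h(98,98)=(98*31+98)%997=145 -> [54, 35, 145]
L2: h(54,35)=(54*31+35)%997=712 h(145,145)=(145*31+145)%997=652 -> [712, 652]
L3: h(712,652)=(712*31+652)%997=790 -> [790]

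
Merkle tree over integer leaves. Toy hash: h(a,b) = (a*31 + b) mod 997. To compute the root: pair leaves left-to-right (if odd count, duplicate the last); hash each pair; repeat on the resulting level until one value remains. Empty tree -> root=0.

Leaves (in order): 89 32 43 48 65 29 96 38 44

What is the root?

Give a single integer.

Answer: 46

Derivation:
L0: [89, 32, 43, 48, 65, 29, 96, 38, 44]
L1: h(89,32)=(89*31+32)%997=797 h(43,48)=(43*31+48)%997=384 h(65,29)=(65*31+29)%997=50 h(96,38)=(96*31+38)%997=23 h(44,44)=(44*31+44)%997=411 -> [797, 384, 50, 23, 411]
L2: h(797,384)=(797*31+384)%997=166 h(50,23)=(50*31+23)%997=576 h(411,411)=(411*31+411)%997=191 -> [166, 576, 191]
L3: h(166,576)=(166*31+576)%997=737 h(191,191)=(191*31+191)%997=130 -> [737, 130]
L4: h(737,130)=(737*31+130)%997=46 -> [46]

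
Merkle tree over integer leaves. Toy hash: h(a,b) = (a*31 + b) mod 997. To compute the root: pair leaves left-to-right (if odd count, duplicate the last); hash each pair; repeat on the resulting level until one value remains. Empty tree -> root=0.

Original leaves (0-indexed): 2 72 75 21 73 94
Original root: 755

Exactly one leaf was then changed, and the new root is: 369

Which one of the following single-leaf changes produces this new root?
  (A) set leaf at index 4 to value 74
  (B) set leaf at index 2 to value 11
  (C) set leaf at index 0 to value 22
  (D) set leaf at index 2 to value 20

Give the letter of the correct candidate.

Answer: C

Derivation:
Original leaves: [2, 72, 75, 21, 73, 94]
Target new root: 369
Try each candidate change and compute the resulting root:
Candidate A: set leaf[4] = 74 -> leaves = [2, 72, 75, 21, 74, 94]
  L0: [2, 72, 75, 21, 74, 94]
  L1: h(2,72)=(2*31+72)%997=134 h(75,21)=(75*31+21)%997=352 h(74,94)=(74*31+94)%997=394 -> [134, 352, 394]
  L2: h(134,352)=(134*31+352)%997=518 h(394,394)=(394*31+394)%997=644 -> [518, 644]
  L3: h(518,644)=(518*31+644)%997=750 -> [750]
  root = 750 != target 369
Candidate B: set leaf[2] = 11 -> leaves = [2, 72, 11, 21, 73, 94]
  L0: [2, 72, 11, 21, 73, 94]
  L1: h(2,72)=(2*31+72)%997=134 h(11,21)=(11*31+21)%997=362 h(73,94)=(73*31+94)%997=363 -> [134, 362, 363]
  L2: h(134,362)=(134*31+362)%997=528 h(363,363)=(363*31+363)%997=649 -> [528, 649]
  L3: h(528,649)=(528*31+649)%997=68 -> [68]
  root = 68 != target 369
Candidate C: set leaf[0] = 22 -> leaves = [22, 72, 75, 21, 73, 94]
  L0: [22, 72, 75, 21, 73, 94]
  L1: h(22,72)=(22*31+72)%997=754 h(75,21)=(75*31+21)%997=352 h(73,94)=(73*31+94)%997=363 -> [754, 352, 363]
  L2: h(754,352)=(754*31+352)%997=795 h(363,363)=(363*31+363)%997=649 -> [795, 649]
  L3: h(795,649)=(795*31+649)%997=369 -> [369]
  root = 369 == target 369  ** MATCH **
Candidate D: set leaf[2] = 20 -> leaves = [2, 72, 20, 21, 73, 94]
  L0: [2, 72, 20, 21, 73, 94]
  L1: h(2,72)=(2*31+72)%997=134 h(20,21)=(20*31+21)%997=641 h(73,94)=(73*31+94)%997=363 -> [134, 641, 363]
  L2: h(134,641)=(134*31+641)%997=807 h(363,363)=(363*31+363)%997=649 -> [807, 649]
  L3: h(807,649)=(807*31+649)%997=741 -> [741]
  root = 741 != target 369
Candidate C produces the target root.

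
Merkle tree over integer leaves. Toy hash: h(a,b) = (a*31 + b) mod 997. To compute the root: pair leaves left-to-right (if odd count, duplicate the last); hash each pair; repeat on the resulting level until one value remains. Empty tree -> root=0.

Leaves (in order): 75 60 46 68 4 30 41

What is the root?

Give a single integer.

Answer: 438

Derivation:
L0: [75, 60, 46, 68, 4, 30, 41]
L1: h(75,60)=(75*31+60)%997=391 h(46,68)=(46*31+68)%997=497 h(4,30)=(4*31+30)%997=154 h(41,41)=(41*31+41)%997=315 -> [391, 497, 154, 315]
L2: h(391,497)=(391*31+497)%997=654 h(154,315)=(154*31+315)%997=104 -> [654, 104]
L3: h(654,104)=(654*31+104)%997=438 -> [438]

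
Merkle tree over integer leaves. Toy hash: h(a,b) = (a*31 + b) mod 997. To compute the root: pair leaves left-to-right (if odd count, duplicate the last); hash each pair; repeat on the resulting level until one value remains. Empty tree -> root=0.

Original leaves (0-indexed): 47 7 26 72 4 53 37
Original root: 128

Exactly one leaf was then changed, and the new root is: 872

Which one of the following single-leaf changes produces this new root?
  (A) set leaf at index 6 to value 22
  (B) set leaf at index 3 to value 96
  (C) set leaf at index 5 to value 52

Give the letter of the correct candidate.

Original leaves: [47, 7, 26, 72, 4, 53, 37]
Target new root: 872
Try each candidate change and compute the resulting root:
Candidate A: set leaf[6] = 22 -> leaves = [47, 7, 26, 72, 4, 53, 22]
  L0: [47, 7, 26, 72, 4, 53, 22]
  L1: h(47,7)=(47*31+7)%997=467 h(26,72)=(26*31+72)%997=878 h(4,53)=(4*31+53)%997=177 h(22,22)=(22*31+22)%997=704 -> [467, 878, 177, 704]
  L2: h(467,878)=(467*31+878)%997=400 h(177,704)=(177*31+704)%997=209 -> [400, 209]
  L3: h(400,209)=(400*31+209)%997=645 -> [645]
  root = 645 != target 872
Candidate B: set leaf[3] = 96 -> leaves = [47, 7, 26, 96, 4, 53, 37]
  L0: [47, 7, 26, 96, 4, 53, 37]
  L1: h(47,7)=(47*31+7)%997=467 h(26,96)=(26*31+96)%997=902 h(4,53)=(4*31+53)%997=177 h(37,37)=(37*31+37)%997=187 -> [467, 902, 177, 187]
  L2: h(467,902)=(467*31+902)%997=424 h(177,187)=(177*31+187)%997=689 -> [424, 689]
  L3: h(424,689)=(424*31+689)%997=872 -> [872]
  root = 872 == target 872  ** MATCH **
Candidate C: set leaf[5] = 52 -> leaves = [47, 7, 26, 72, 4, 52, 37]
  L0: [47, 7, 26, 72, 4, 52, 37]
  L1: h(47,7)=(47*31+7)%997=467 h(26,72)=(26*31+72)%997=878 h(4,52)=(4*31+52)%997=176 h(37,37)=(37*31+37)%997=187 -> [467, 878, 176, 187]
  L2: h(467,878)=(467*31+878)%997=400 h(176,187)=(176*31+187)%997=658 -> [400, 658]
  L3: h(400,658)=(400*31+658)%997=97 -> [97]
  root = 97 != target 872
Candidate B produces the target root.

Answer: B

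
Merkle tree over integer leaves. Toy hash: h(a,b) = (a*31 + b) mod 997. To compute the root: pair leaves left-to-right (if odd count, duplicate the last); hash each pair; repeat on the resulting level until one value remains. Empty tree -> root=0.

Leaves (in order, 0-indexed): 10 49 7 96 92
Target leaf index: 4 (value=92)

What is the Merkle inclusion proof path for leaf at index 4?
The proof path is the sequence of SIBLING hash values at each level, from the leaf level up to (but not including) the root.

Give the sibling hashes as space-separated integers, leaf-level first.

Answer: 92 950 475

Derivation:
L0 (leaves): [10, 49, 7, 96, 92], target index=4
L1: h(10,49)=(10*31+49)%997=359 [pair 0] h(7,96)=(7*31+96)%997=313 [pair 1] h(92,92)=(92*31+92)%997=950 [pair 2] -> [359, 313, 950]
  Sibling for proof at L0: 92
L2: h(359,313)=(359*31+313)%997=475 [pair 0] h(950,950)=(950*31+950)%997=490 [pair 1] -> [475, 490]
  Sibling for proof at L1: 950
L3: h(475,490)=(475*31+490)%997=260 [pair 0] -> [260]
  Sibling for proof at L2: 475
Root: 260
Proof path (sibling hashes from leaf to root): [92, 950, 475]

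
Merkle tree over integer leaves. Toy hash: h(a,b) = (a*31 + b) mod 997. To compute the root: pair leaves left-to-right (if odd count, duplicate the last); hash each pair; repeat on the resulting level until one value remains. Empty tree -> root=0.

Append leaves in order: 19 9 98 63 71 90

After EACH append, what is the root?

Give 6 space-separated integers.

Answer: 19 598 737 702 748 359

Derivation:
After append 19 (leaves=[19]):
  L0: [19]
  root=19
After append 9 (leaves=[19, 9]):
  L0: [19, 9]
  L1: h(19,9)=(19*31+9)%997=598 -> [598]
  root=598
After append 98 (leaves=[19, 9, 98]):
  L0: [19, 9, 98]
  L1: h(19,9)=(19*31+9)%997=598 h(98,98)=(98*31+98)%997=145 -> [598, 145]
  L2: h(598,145)=(598*31+145)%997=737 -> [737]
  root=737
After append 63 (leaves=[19, 9, 98, 63]):
  L0: [19, 9, 98, 63]
  L1: h(19,9)=(19*31+9)%997=598 h(98,63)=(98*31+63)%997=110 -> [598, 110]
  L2: h(598,110)=(598*31+110)%997=702 -> [702]
  root=702
After append 71 (leaves=[19, 9, 98, 63, 71]):
  L0: [19, 9, 98, 63, 71]
  L1: h(19,9)=(19*31+9)%997=598 h(98,63)=(98*31+63)%997=110 h(71,71)=(71*31+71)%997=278 -> [598, 110, 278]
  L2: h(598,110)=(598*31+110)%997=702 h(278,278)=(278*31+278)%997=920 -> [702, 920]
  L3: h(702,920)=(702*31+920)%997=748 -> [748]
  root=748
After append 90 (leaves=[19, 9, 98, 63, 71, 90]):
  L0: [19, 9, 98, 63, 71, 90]
  L1: h(19,9)=(19*31+9)%997=598 h(98,63)=(98*31+63)%997=110 h(71,90)=(71*31+90)%997=297 -> [598, 110, 297]
  L2: h(598,110)=(598*31+110)%997=702 h(297,297)=(297*31+297)%997=531 -> [702, 531]
  L3: h(702,531)=(702*31+531)%997=359 -> [359]
  root=359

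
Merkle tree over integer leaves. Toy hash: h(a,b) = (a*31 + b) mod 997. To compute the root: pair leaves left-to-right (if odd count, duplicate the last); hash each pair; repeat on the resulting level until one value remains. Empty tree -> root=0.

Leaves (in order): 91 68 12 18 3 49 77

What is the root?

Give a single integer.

Answer: 694

Derivation:
L0: [91, 68, 12, 18, 3, 49, 77]
L1: h(91,68)=(91*31+68)%997=895 h(12,18)=(12*31+18)%997=390 h(3,49)=(3*31+49)%997=142 h(77,77)=(77*31+77)%997=470 -> [895, 390, 142, 470]
L2: h(895,390)=(895*31+390)%997=219 h(142,470)=(142*31+470)%997=884 -> [219, 884]
L3: h(219,884)=(219*31+884)%997=694 -> [694]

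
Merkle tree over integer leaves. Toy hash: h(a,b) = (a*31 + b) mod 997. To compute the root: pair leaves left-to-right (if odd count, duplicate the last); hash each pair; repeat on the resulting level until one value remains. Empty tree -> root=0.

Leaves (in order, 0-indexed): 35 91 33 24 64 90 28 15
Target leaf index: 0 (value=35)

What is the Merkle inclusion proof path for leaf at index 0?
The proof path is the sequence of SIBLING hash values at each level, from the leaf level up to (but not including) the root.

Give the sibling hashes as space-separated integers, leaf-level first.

L0 (leaves): [35, 91, 33, 24, 64, 90, 28, 15], target index=0
L1: h(35,91)=(35*31+91)%997=179 [pair 0] h(33,24)=(33*31+24)%997=50 [pair 1] h(64,90)=(64*31+90)%997=80 [pair 2] h(28,15)=(28*31+15)%997=883 [pair 3] -> [179, 50, 80, 883]
  Sibling for proof at L0: 91
L2: h(179,50)=(179*31+50)%997=614 [pair 0] h(80,883)=(80*31+883)%997=372 [pair 1] -> [614, 372]
  Sibling for proof at L1: 50
L3: h(614,372)=(614*31+372)%997=463 [pair 0] -> [463]
  Sibling for proof at L2: 372
Root: 463
Proof path (sibling hashes from leaf to root): [91, 50, 372]

Answer: 91 50 372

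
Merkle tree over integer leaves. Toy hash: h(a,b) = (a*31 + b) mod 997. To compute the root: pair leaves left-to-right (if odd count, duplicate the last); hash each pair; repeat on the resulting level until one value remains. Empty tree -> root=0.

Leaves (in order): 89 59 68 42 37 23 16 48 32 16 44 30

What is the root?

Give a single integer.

Answer: 370

Derivation:
L0: [89, 59, 68, 42, 37, 23, 16, 48, 32, 16, 44, 30]
L1: h(89,59)=(89*31+59)%997=824 h(68,42)=(68*31+42)%997=156 h(37,23)=(37*31+23)%997=173 h(16,48)=(16*31+48)%997=544 h(32,16)=(32*31+16)%997=11 h(44,30)=(44*31+30)%997=397 -> [824, 156, 173, 544, 11, 397]
L2: h(824,156)=(824*31+156)%997=775 h(173,544)=(173*31+544)%997=922 h(11,397)=(11*31+397)%997=738 -> [775, 922, 738]
L3: h(775,922)=(775*31+922)%997=22 h(738,738)=(738*31+738)%997=685 -> [22, 685]
L4: h(22,685)=(22*31+685)%997=370 -> [370]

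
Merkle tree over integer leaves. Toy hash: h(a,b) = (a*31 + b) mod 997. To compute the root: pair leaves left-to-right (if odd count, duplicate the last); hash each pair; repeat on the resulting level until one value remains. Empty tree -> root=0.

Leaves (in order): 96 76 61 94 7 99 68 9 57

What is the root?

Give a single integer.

Answer: 852

Derivation:
L0: [96, 76, 61, 94, 7, 99, 68, 9, 57]
L1: h(96,76)=(96*31+76)%997=61 h(61,94)=(61*31+94)%997=988 h(7,99)=(7*31+99)%997=316 h(68,9)=(68*31+9)%997=123 h(57,57)=(57*31+57)%997=827 -> [61, 988, 316, 123, 827]
L2: h(61,988)=(61*31+988)%997=885 h(316,123)=(316*31+123)%997=946 h(827,827)=(827*31+827)%997=542 -> [885, 946, 542]
L3: h(885,946)=(885*31+946)%997=465 h(542,542)=(542*31+542)%997=395 -> [465, 395]
L4: h(465,395)=(465*31+395)%997=852 -> [852]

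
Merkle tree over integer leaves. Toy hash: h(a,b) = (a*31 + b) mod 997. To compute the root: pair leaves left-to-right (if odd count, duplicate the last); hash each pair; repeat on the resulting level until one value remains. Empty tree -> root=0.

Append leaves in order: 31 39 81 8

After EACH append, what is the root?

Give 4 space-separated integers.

Answer: 31 3 691 618

Derivation:
After append 31 (leaves=[31]):
  L0: [31]
  root=31
After append 39 (leaves=[31, 39]):
  L0: [31, 39]
  L1: h(31,39)=(31*31+39)%997=3 -> [3]
  root=3
After append 81 (leaves=[31, 39, 81]):
  L0: [31, 39, 81]
  L1: h(31,39)=(31*31+39)%997=3 h(81,81)=(81*31+81)%997=598 -> [3, 598]
  L2: h(3,598)=(3*31+598)%997=691 -> [691]
  root=691
After append 8 (leaves=[31, 39, 81, 8]):
  L0: [31, 39, 81, 8]
  L1: h(31,39)=(31*31+39)%997=3 h(81,8)=(81*31+8)%997=525 -> [3, 525]
  L2: h(3,525)=(3*31+525)%997=618 -> [618]
  root=618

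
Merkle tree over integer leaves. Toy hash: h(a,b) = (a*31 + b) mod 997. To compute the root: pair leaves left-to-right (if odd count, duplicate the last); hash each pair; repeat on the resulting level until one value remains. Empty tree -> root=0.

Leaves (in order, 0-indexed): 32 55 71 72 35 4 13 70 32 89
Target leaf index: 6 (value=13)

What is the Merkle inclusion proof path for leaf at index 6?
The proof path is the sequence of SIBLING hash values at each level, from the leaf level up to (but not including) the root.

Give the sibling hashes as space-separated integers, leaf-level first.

L0 (leaves): [32, 55, 71, 72, 35, 4, 13, 70, 32, 89], target index=6
L1: h(32,55)=(32*31+55)%997=50 [pair 0] h(71,72)=(71*31+72)%997=279 [pair 1] h(35,4)=(35*31+4)%997=92 [pair 2] h(13,70)=(13*31+70)%997=473 [pair 3] h(32,89)=(32*31+89)%997=84 [pair 4] -> [50, 279, 92, 473, 84]
  Sibling for proof at L0: 70
L2: h(50,279)=(50*31+279)%997=832 [pair 0] h(92,473)=(92*31+473)%997=334 [pair 1] h(84,84)=(84*31+84)%997=694 [pair 2] -> [832, 334, 694]
  Sibling for proof at L1: 92
L3: h(832,334)=(832*31+334)%997=204 [pair 0] h(694,694)=(694*31+694)%997=274 [pair 1] -> [204, 274]
  Sibling for proof at L2: 832
L4: h(204,274)=(204*31+274)%997=616 [pair 0] -> [616]
  Sibling for proof at L3: 274
Root: 616
Proof path (sibling hashes from leaf to root): [70, 92, 832, 274]

Answer: 70 92 832 274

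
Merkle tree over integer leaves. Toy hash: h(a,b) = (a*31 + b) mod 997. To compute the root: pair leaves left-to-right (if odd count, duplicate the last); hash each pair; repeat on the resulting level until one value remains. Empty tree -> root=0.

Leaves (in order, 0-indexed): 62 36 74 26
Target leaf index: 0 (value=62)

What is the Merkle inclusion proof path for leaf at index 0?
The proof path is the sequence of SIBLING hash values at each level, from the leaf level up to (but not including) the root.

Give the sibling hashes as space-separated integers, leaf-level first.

L0 (leaves): [62, 36, 74, 26], target index=0
L1: h(62,36)=(62*31+36)%997=961 [pair 0] h(74,26)=(74*31+26)%997=326 [pair 1] -> [961, 326]
  Sibling for proof at L0: 36
L2: h(961,326)=(961*31+326)%997=207 [pair 0] -> [207]
  Sibling for proof at L1: 326
Root: 207
Proof path (sibling hashes from leaf to root): [36, 326]

Answer: 36 326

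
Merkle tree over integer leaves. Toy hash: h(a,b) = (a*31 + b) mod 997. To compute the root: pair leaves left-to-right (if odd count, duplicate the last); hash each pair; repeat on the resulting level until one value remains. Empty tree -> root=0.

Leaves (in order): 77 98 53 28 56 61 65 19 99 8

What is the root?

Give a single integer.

L0: [77, 98, 53, 28, 56, 61, 65, 19, 99, 8]
L1: h(77,98)=(77*31+98)%997=491 h(53,28)=(53*31+28)%997=674 h(56,61)=(56*31+61)%997=800 h(65,19)=(65*31+19)%997=40 h(99,8)=(99*31+8)%997=86 -> [491, 674, 800, 40, 86]
L2: h(491,674)=(491*31+674)%997=940 h(800,40)=(800*31+40)%997=912 h(86,86)=(86*31+86)%997=758 -> [940, 912, 758]
L3: h(940,912)=(940*31+912)%997=142 h(758,758)=(758*31+758)%997=328 -> [142, 328]
L4: h(142,328)=(142*31+328)%997=742 -> [742]

Answer: 742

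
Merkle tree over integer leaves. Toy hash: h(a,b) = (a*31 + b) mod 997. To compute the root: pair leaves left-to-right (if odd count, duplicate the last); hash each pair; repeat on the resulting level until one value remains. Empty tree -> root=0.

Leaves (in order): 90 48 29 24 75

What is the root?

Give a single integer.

L0: [90, 48, 29, 24, 75]
L1: h(90,48)=(90*31+48)%997=844 h(29,24)=(29*31+24)%997=923 h(75,75)=(75*31+75)%997=406 -> [844, 923, 406]
L2: h(844,923)=(844*31+923)%997=168 h(406,406)=(406*31+406)%997=31 -> [168, 31]
L3: h(168,31)=(168*31+31)%997=254 -> [254]

Answer: 254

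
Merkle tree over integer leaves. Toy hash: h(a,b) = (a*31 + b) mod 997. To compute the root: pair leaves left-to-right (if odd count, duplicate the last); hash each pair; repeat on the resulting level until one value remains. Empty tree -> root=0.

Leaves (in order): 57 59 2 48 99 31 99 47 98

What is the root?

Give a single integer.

Answer: 955

Derivation:
L0: [57, 59, 2, 48, 99, 31, 99, 47, 98]
L1: h(57,59)=(57*31+59)%997=829 h(2,48)=(2*31+48)%997=110 h(99,31)=(99*31+31)%997=109 h(99,47)=(99*31+47)%997=125 h(98,98)=(98*31+98)%997=145 -> [829, 110, 109, 125, 145]
L2: h(829,110)=(829*31+110)%997=884 h(109,125)=(109*31+125)%997=513 h(145,145)=(145*31+145)%997=652 -> [884, 513, 652]
L3: h(884,513)=(884*31+513)%997=1 h(652,652)=(652*31+652)%997=924 -> [1, 924]
L4: h(1,924)=(1*31+924)%997=955 -> [955]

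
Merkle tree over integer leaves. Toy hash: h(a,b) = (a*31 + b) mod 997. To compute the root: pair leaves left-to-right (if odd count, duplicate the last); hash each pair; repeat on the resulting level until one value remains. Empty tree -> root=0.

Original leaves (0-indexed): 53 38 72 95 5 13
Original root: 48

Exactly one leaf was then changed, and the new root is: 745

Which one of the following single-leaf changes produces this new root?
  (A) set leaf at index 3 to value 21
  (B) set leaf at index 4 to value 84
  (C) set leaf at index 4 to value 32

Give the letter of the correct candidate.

Answer: A

Derivation:
Original leaves: [53, 38, 72, 95, 5, 13]
Target new root: 745
Try each candidate change and compute the resulting root:
Candidate A: set leaf[3] = 21 -> leaves = [53, 38, 72, 21, 5, 13]
  L0: [53, 38, 72, 21, 5, 13]
  L1: h(53,38)=(53*31+38)%997=684 h(72,21)=(72*31+21)%997=259 h(5,13)=(5*31+13)%997=168 -> [684, 259, 168]
  L2: h(684,259)=(684*31+259)%997=526 h(168,168)=(168*31+168)%997=391 -> [526, 391]
  L3: h(526,391)=(526*31+391)%997=745 -> [745]
  root = 745 == target 745  ** MATCH **
Candidate B: set leaf[4] = 84 -> leaves = [53, 38, 72, 95, 84, 13]
  L0: [53, 38, 72, 95, 84, 13]
  L1: h(53,38)=(53*31+38)%997=684 h(72,95)=(72*31+95)%997=333 h(84,13)=(84*31+13)%997=623 -> [684, 333, 623]
  L2: h(684,333)=(684*31+333)%997=600 h(623,623)=(623*31+623)%997=993 -> [600, 993]
  L3: h(600,993)=(600*31+993)%997=650 -> [650]
  root = 650 != target 745
Candidate C: set leaf[4] = 32 -> leaves = [53, 38, 72, 95, 32, 13]
  L0: [53, 38, 72, 95, 32, 13]
  L1: h(53,38)=(53*31+38)%997=684 h(72,95)=(72*31+95)%997=333 h(32,13)=(32*31+13)%997=8 -> [684, 333, 8]
  L2: h(684,333)=(684*31+333)%997=600 h(8,8)=(8*31+8)%997=256 -> [600, 256]
  L3: h(600,256)=(600*31+256)%997=910 -> [910]
  root = 910 != target 745
Candidate A produces the target root.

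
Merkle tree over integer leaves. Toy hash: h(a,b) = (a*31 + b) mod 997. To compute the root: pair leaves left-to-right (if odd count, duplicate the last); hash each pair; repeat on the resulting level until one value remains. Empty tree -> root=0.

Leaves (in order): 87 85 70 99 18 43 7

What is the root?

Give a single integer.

L0: [87, 85, 70, 99, 18, 43, 7]
L1: h(87,85)=(87*31+85)%997=788 h(70,99)=(70*31+99)%997=275 h(18,43)=(18*31+43)%997=601 h(7,7)=(7*31+7)%997=224 -> [788, 275, 601, 224]
L2: h(788,275)=(788*31+275)%997=775 h(601,224)=(601*31+224)%997=909 -> [775, 909]
L3: h(775,909)=(775*31+909)%997=9 -> [9]

Answer: 9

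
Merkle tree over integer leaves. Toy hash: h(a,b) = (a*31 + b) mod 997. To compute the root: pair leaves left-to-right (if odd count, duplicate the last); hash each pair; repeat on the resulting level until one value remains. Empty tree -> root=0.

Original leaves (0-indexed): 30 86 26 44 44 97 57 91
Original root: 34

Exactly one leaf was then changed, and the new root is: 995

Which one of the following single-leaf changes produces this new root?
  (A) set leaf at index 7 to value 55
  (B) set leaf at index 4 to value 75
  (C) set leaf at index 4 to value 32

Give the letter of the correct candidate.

Answer: A

Derivation:
Original leaves: [30, 86, 26, 44, 44, 97, 57, 91]
Target new root: 995
Try each candidate change and compute the resulting root:
Candidate A: set leaf[7] = 55 -> leaves = [30, 86, 26, 44, 44, 97, 57, 55]
  L0: [30, 86, 26, 44, 44, 97, 57, 55]
  L1: h(30,86)=(30*31+86)%997=19 h(26,44)=(26*31+44)%997=850 h(44,97)=(44*31+97)%997=464 h(57,55)=(57*31+55)%997=825 -> [19, 850, 464, 825]
  L2: h(19,850)=(19*31+850)%997=442 h(464,825)=(464*31+825)%997=254 -> [442, 254]
  L3: h(442,254)=(442*31+254)%997=995 -> [995]
  root = 995 == target 995  ** MATCH **
Candidate B: set leaf[4] = 75 -> leaves = [30, 86, 26, 44, 75, 97, 57, 91]
  L0: [30, 86, 26, 44, 75, 97, 57, 91]
  L1: h(30,86)=(30*31+86)%997=19 h(26,44)=(26*31+44)%997=850 h(75,97)=(75*31+97)%997=428 h(57,91)=(57*31+91)%997=861 -> [19, 850, 428, 861]
  L2: h(19,850)=(19*31+850)%997=442 h(428,861)=(428*31+861)%997=171 -> [442, 171]
  L3: h(442,171)=(442*31+171)%997=912 -> [912]
  root = 912 != target 995
Candidate C: set leaf[4] = 32 -> leaves = [30, 86, 26, 44, 32, 97, 57, 91]
  L0: [30, 86, 26, 44, 32, 97, 57, 91]
  L1: h(30,86)=(30*31+86)%997=19 h(26,44)=(26*31+44)%997=850 h(32,97)=(32*31+97)%997=92 h(57,91)=(57*31+91)%997=861 -> [19, 850, 92, 861]
  L2: h(19,850)=(19*31+850)%997=442 h(92,861)=(92*31+861)%997=722 -> [442, 722]
  L3: h(442,722)=(442*31+722)%997=466 -> [466]
  root = 466 != target 995
Candidate A produces the target root.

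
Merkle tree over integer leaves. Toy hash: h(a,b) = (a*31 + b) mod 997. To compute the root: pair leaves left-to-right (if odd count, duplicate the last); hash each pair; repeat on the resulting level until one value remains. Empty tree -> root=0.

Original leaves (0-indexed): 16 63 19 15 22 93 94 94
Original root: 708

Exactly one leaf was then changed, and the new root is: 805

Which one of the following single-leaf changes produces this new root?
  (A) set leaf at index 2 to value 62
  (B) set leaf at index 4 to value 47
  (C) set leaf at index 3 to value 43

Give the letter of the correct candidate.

Original leaves: [16, 63, 19, 15, 22, 93, 94, 94]
Target new root: 805
Try each candidate change and compute the resulting root:
Candidate A: set leaf[2] = 62 -> leaves = [16, 63, 62, 15, 22, 93, 94, 94]
  L0: [16, 63, 62, 15, 22, 93, 94, 94]
  L1: h(16,63)=(16*31+63)%997=559 h(62,15)=(62*31+15)%997=940 h(22,93)=(22*31+93)%997=775 h(94,94)=(94*31+94)%997=17 -> [559, 940, 775, 17]
  L2: h(559,940)=(559*31+940)%997=323 h(775,17)=(775*31+17)%997=114 -> [323, 114]
  L3: h(323,114)=(323*31+114)%997=157 -> [157]
  root = 157 != target 805
Candidate B: set leaf[4] = 47 -> leaves = [16, 63, 19, 15, 47, 93, 94, 94]
  L0: [16, 63, 19, 15, 47, 93, 94, 94]
  L1: h(16,63)=(16*31+63)%997=559 h(19,15)=(19*31+15)%997=604 h(47,93)=(47*31+93)%997=553 h(94,94)=(94*31+94)%997=17 -> [559, 604, 553, 17]
  L2: h(559,604)=(559*31+604)%997=984 h(553,17)=(553*31+17)%997=211 -> [984, 211]
  L3: h(984,211)=(984*31+211)%997=805 -> [805]
  root = 805 == target 805  ** MATCH **
Candidate C: set leaf[3] = 43 -> leaves = [16, 63, 19, 43, 22, 93, 94, 94]
  L0: [16, 63, 19, 43, 22, 93, 94, 94]
  L1: h(16,63)=(16*31+63)%997=559 h(19,43)=(19*31+43)%997=632 h(22,93)=(22*31+93)%997=775 h(94,94)=(94*31+94)%997=17 -> [559, 632, 775, 17]
  L2: h(559,632)=(559*31+632)%997=15 h(775,17)=(775*31+17)%997=114 -> [15, 114]
  L3: h(15,114)=(15*31+114)%997=579 -> [579]
  root = 579 != target 805
Candidate B produces the target root.

Answer: B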